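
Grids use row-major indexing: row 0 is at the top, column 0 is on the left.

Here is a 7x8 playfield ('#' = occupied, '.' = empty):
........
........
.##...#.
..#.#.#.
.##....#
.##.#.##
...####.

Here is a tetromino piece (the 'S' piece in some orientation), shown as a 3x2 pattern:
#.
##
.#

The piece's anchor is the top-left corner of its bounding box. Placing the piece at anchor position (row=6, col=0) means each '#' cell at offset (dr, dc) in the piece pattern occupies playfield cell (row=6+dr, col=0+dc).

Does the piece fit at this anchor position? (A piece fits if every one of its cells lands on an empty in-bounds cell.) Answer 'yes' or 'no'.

Answer: no

Derivation:
Check each piece cell at anchor (6, 0):
  offset (0,0) -> (6,0): empty -> OK
  offset (1,0) -> (7,0): out of bounds -> FAIL
  offset (1,1) -> (7,1): out of bounds -> FAIL
  offset (2,1) -> (8,1): out of bounds -> FAIL
All cells valid: no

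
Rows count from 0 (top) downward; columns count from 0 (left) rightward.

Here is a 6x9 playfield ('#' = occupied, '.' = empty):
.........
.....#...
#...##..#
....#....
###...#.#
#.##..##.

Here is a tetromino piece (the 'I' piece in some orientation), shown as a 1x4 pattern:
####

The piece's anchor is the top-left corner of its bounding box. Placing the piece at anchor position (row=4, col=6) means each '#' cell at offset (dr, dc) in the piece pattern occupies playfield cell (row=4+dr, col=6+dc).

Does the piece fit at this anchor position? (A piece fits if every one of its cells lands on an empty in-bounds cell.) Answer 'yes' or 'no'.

Check each piece cell at anchor (4, 6):
  offset (0,0) -> (4,6): occupied ('#') -> FAIL
  offset (0,1) -> (4,7): empty -> OK
  offset (0,2) -> (4,8): occupied ('#') -> FAIL
  offset (0,3) -> (4,9): out of bounds -> FAIL
All cells valid: no

Answer: no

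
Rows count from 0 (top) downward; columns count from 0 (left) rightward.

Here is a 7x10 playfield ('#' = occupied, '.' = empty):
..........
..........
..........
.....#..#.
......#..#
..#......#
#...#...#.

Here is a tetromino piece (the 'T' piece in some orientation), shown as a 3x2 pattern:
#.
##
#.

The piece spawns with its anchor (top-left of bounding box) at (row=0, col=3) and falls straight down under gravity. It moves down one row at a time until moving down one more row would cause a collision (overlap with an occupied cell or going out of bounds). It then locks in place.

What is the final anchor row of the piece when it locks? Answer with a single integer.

Answer: 4

Derivation:
Spawn at (row=0, col=3). Try each row:
  row 0: fits
  row 1: fits
  row 2: fits
  row 3: fits
  row 4: fits
  row 5: blocked -> lock at row 4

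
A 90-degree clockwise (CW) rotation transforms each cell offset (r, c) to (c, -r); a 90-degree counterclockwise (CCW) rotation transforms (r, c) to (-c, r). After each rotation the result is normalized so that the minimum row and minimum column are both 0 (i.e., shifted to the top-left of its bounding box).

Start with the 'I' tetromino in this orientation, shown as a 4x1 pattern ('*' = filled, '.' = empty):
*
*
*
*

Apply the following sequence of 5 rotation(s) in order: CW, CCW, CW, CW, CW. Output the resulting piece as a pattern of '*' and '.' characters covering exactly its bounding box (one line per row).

Answer: ****

Derivation:
Start:
*
*
*
*
After rotation 1 (CW):
****
After rotation 2 (CCW):
*
*
*
*
After rotation 3 (CW):
****
After rotation 4 (CW):
*
*
*
*
After rotation 5 (CW):
****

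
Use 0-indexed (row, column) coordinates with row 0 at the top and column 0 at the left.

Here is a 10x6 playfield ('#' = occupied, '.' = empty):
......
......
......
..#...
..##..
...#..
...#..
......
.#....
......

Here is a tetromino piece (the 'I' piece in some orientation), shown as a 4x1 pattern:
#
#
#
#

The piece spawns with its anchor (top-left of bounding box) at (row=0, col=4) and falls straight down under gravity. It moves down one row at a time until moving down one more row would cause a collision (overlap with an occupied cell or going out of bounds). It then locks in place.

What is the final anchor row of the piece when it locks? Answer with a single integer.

Answer: 6

Derivation:
Spawn at (row=0, col=4). Try each row:
  row 0: fits
  row 1: fits
  row 2: fits
  row 3: fits
  row 4: fits
  row 5: fits
  row 6: fits
  row 7: blocked -> lock at row 6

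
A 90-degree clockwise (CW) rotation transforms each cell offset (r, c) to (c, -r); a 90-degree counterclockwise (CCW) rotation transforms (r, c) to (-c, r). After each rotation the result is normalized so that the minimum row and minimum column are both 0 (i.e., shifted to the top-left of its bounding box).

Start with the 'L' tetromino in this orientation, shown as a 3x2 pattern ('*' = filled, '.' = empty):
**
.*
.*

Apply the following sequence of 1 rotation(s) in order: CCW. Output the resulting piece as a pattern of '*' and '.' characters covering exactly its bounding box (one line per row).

Start:
**
.*
.*
After rotation 1 (CCW):
***
*..

Answer: ***
*..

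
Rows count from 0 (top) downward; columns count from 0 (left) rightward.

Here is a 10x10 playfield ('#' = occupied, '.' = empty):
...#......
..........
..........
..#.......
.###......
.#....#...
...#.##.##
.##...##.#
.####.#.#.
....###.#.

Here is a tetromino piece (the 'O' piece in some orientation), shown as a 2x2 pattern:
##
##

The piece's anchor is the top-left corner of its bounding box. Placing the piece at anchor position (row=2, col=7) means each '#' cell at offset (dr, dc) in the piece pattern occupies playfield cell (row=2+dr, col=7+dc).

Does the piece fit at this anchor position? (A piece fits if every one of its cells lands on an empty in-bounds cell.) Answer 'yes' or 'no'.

Answer: yes

Derivation:
Check each piece cell at anchor (2, 7):
  offset (0,0) -> (2,7): empty -> OK
  offset (0,1) -> (2,8): empty -> OK
  offset (1,0) -> (3,7): empty -> OK
  offset (1,1) -> (3,8): empty -> OK
All cells valid: yes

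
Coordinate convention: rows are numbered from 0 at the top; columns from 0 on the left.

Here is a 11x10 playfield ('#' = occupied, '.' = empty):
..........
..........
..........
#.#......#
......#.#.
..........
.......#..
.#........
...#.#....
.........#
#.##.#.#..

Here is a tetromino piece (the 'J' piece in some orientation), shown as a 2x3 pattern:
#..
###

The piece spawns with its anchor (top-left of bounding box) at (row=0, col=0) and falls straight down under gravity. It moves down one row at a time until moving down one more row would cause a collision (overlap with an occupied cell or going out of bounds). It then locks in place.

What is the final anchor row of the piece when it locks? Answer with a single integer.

Answer: 1

Derivation:
Spawn at (row=0, col=0). Try each row:
  row 0: fits
  row 1: fits
  row 2: blocked -> lock at row 1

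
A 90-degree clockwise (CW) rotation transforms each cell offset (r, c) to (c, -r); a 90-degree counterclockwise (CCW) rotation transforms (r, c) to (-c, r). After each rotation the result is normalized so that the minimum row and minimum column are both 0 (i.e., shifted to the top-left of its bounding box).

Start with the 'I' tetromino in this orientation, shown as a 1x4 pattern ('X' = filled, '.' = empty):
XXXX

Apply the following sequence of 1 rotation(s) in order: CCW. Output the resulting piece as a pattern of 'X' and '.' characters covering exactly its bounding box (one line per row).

Start:
XXXX
After rotation 1 (CCW):
X
X
X
X

Answer: X
X
X
X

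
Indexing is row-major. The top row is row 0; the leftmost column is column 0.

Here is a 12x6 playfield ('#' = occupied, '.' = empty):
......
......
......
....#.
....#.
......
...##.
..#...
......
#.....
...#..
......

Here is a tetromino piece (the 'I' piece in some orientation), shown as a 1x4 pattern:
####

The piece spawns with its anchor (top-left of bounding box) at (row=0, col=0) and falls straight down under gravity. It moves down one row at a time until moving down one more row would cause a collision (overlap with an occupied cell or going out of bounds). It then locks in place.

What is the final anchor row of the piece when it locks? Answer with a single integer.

Spawn at (row=0, col=0). Try each row:
  row 0: fits
  row 1: fits
  row 2: fits
  row 3: fits
  row 4: fits
  row 5: fits
  row 6: blocked -> lock at row 5

Answer: 5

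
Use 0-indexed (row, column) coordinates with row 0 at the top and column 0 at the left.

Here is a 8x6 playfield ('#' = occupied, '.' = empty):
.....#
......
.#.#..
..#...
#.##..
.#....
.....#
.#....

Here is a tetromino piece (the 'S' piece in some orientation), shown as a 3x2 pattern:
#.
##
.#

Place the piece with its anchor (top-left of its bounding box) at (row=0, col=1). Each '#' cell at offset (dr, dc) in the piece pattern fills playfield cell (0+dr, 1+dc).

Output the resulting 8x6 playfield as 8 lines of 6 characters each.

Fill (0+0,1+0) = (0,1)
Fill (0+1,1+0) = (1,1)
Fill (0+1,1+1) = (1,2)
Fill (0+2,1+1) = (2,2)

Answer: .#...#
.##...
.###..
..#...
#.##..
.#....
.....#
.#....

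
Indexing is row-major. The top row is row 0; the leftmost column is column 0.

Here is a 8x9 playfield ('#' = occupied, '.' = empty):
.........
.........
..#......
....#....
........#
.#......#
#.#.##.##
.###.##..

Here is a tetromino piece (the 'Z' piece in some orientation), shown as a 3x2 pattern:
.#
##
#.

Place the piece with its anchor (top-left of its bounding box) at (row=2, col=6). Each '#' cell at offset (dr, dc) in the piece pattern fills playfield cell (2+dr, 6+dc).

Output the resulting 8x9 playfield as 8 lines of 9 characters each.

Fill (2+0,6+1) = (2,7)
Fill (2+1,6+0) = (3,6)
Fill (2+1,6+1) = (3,7)
Fill (2+2,6+0) = (4,6)

Answer: .........
.........
..#....#.
....#.##.
......#.#
.#......#
#.#.##.##
.###.##..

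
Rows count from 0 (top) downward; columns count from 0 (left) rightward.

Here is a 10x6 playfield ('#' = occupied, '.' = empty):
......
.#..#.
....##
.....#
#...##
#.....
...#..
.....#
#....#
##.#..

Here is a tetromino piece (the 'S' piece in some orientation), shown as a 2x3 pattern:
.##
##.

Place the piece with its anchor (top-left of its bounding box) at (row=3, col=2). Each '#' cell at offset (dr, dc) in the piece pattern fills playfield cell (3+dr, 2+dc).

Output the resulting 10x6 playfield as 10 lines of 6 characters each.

Answer: ......
.#..#.
....##
...###
#.####
#.....
...#..
.....#
#....#
##.#..

Derivation:
Fill (3+0,2+1) = (3,3)
Fill (3+0,2+2) = (3,4)
Fill (3+1,2+0) = (4,2)
Fill (3+1,2+1) = (4,3)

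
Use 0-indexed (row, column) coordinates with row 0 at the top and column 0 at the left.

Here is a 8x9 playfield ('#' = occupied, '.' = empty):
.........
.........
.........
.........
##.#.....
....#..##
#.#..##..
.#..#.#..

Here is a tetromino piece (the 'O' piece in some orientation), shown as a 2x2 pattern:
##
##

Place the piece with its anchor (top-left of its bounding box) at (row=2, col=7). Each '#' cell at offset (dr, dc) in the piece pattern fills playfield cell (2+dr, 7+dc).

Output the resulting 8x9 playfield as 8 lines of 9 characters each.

Fill (2+0,7+0) = (2,7)
Fill (2+0,7+1) = (2,8)
Fill (2+1,7+0) = (3,7)
Fill (2+1,7+1) = (3,8)

Answer: .........
.........
.......##
.......##
##.#.....
....#..##
#.#..##..
.#..#.#..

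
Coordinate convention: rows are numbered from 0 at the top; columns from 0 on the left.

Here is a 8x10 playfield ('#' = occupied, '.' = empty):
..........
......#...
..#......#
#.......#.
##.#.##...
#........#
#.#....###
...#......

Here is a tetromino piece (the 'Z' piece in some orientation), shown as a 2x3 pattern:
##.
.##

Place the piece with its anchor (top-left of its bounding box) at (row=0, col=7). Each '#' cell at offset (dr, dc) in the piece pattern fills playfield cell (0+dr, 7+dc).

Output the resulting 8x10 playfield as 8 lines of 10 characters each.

Fill (0+0,7+0) = (0,7)
Fill (0+0,7+1) = (0,8)
Fill (0+1,7+1) = (1,8)
Fill (0+1,7+2) = (1,9)

Answer: .......##.
......#.##
..#......#
#.......#.
##.#.##...
#........#
#.#....###
...#......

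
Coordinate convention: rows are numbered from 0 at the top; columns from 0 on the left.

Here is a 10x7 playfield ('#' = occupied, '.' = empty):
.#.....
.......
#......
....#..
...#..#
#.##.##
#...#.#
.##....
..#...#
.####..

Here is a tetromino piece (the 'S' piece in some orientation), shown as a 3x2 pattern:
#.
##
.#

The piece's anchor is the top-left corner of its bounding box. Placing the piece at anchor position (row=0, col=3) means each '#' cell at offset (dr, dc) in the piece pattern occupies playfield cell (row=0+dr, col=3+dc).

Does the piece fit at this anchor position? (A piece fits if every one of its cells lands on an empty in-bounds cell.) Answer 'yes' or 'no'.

Answer: yes

Derivation:
Check each piece cell at anchor (0, 3):
  offset (0,0) -> (0,3): empty -> OK
  offset (1,0) -> (1,3): empty -> OK
  offset (1,1) -> (1,4): empty -> OK
  offset (2,1) -> (2,4): empty -> OK
All cells valid: yes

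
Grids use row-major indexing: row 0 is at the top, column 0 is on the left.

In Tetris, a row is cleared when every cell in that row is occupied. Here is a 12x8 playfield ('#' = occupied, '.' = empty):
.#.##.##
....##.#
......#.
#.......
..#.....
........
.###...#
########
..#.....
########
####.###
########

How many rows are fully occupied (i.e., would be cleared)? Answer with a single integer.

Check each row:
  row 0: 3 empty cells -> not full
  row 1: 5 empty cells -> not full
  row 2: 7 empty cells -> not full
  row 3: 7 empty cells -> not full
  row 4: 7 empty cells -> not full
  row 5: 8 empty cells -> not full
  row 6: 4 empty cells -> not full
  row 7: 0 empty cells -> FULL (clear)
  row 8: 7 empty cells -> not full
  row 9: 0 empty cells -> FULL (clear)
  row 10: 1 empty cell -> not full
  row 11: 0 empty cells -> FULL (clear)
Total rows cleared: 3

Answer: 3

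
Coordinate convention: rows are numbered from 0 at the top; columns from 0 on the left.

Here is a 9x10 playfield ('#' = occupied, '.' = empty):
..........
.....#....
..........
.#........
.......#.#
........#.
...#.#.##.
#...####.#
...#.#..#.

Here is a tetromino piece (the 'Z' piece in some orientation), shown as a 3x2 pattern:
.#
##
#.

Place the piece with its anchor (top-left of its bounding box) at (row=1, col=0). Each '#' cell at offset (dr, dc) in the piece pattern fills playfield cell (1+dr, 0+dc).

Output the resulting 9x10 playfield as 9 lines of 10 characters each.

Answer: ..........
.#...#....
##........
##........
.......#.#
........#.
...#.#.##.
#...####.#
...#.#..#.

Derivation:
Fill (1+0,0+1) = (1,1)
Fill (1+1,0+0) = (2,0)
Fill (1+1,0+1) = (2,1)
Fill (1+2,0+0) = (3,0)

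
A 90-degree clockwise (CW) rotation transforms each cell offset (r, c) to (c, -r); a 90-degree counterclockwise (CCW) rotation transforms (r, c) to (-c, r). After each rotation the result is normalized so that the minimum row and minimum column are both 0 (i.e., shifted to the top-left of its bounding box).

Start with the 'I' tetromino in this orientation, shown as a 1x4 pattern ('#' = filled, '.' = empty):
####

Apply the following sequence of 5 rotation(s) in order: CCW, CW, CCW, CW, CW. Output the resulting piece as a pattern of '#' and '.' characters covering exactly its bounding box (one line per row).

Answer: #
#
#
#

Derivation:
Start:
####
After rotation 1 (CCW):
#
#
#
#
After rotation 2 (CW):
####
After rotation 3 (CCW):
#
#
#
#
After rotation 4 (CW):
####
After rotation 5 (CW):
#
#
#
#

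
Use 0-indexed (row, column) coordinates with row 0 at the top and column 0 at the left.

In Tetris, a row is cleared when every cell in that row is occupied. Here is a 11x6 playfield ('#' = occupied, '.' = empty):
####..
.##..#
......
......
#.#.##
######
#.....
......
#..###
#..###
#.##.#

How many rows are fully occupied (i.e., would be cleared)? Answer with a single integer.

Answer: 1

Derivation:
Check each row:
  row 0: 2 empty cells -> not full
  row 1: 3 empty cells -> not full
  row 2: 6 empty cells -> not full
  row 3: 6 empty cells -> not full
  row 4: 2 empty cells -> not full
  row 5: 0 empty cells -> FULL (clear)
  row 6: 5 empty cells -> not full
  row 7: 6 empty cells -> not full
  row 8: 2 empty cells -> not full
  row 9: 2 empty cells -> not full
  row 10: 2 empty cells -> not full
Total rows cleared: 1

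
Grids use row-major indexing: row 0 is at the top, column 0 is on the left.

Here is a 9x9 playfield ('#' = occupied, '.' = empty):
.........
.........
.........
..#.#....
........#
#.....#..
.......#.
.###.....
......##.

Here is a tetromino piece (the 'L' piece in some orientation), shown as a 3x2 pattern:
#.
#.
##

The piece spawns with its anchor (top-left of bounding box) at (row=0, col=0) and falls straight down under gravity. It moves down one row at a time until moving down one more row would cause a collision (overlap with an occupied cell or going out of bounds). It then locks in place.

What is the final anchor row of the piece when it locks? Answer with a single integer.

Answer: 2

Derivation:
Spawn at (row=0, col=0). Try each row:
  row 0: fits
  row 1: fits
  row 2: fits
  row 3: blocked -> lock at row 2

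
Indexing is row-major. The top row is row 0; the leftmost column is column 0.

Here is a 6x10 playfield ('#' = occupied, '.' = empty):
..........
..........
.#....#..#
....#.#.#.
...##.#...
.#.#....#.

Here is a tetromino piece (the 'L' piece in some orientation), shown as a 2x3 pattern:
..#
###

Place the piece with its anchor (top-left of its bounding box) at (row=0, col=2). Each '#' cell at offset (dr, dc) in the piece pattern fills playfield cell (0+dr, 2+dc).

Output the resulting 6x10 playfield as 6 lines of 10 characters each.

Answer: ....#.....
..###.....
.#....#..#
....#.#.#.
...##.#...
.#.#....#.

Derivation:
Fill (0+0,2+2) = (0,4)
Fill (0+1,2+0) = (1,2)
Fill (0+1,2+1) = (1,3)
Fill (0+1,2+2) = (1,4)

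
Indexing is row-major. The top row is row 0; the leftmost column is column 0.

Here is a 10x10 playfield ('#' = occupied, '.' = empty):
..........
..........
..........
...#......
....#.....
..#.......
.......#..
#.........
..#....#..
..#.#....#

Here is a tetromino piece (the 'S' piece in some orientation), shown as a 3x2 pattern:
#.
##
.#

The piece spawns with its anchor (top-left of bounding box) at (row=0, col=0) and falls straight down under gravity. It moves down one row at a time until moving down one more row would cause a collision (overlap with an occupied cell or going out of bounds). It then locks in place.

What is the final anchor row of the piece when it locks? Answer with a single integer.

Spawn at (row=0, col=0). Try each row:
  row 0: fits
  row 1: fits
  row 2: fits
  row 3: fits
  row 4: fits
  row 5: fits
  row 6: blocked -> lock at row 5

Answer: 5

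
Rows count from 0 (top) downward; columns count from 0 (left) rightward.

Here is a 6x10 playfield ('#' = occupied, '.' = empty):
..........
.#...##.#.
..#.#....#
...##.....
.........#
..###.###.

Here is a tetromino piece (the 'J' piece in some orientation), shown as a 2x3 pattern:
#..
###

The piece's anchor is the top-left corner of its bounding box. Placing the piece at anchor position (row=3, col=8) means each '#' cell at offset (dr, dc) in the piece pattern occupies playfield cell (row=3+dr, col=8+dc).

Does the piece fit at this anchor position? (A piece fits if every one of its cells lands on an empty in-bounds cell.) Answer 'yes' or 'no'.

Answer: no

Derivation:
Check each piece cell at anchor (3, 8):
  offset (0,0) -> (3,8): empty -> OK
  offset (1,0) -> (4,8): empty -> OK
  offset (1,1) -> (4,9): occupied ('#') -> FAIL
  offset (1,2) -> (4,10): out of bounds -> FAIL
All cells valid: no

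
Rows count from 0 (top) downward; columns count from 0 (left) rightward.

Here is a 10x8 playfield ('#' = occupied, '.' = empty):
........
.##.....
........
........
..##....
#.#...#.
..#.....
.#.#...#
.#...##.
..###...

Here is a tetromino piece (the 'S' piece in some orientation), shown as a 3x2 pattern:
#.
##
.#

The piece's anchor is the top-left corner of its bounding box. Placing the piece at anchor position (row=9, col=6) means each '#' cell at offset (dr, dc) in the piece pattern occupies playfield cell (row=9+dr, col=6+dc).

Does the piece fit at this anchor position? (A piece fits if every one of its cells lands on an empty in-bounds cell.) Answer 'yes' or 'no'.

Check each piece cell at anchor (9, 6):
  offset (0,0) -> (9,6): empty -> OK
  offset (1,0) -> (10,6): out of bounds -> FAIL
  offset (1,1) -> (10,7): out of bounds -> FAIL
  offset (2,1) -> (11,7): out of bounds -> FAIL
All cells valid: no

Answer: no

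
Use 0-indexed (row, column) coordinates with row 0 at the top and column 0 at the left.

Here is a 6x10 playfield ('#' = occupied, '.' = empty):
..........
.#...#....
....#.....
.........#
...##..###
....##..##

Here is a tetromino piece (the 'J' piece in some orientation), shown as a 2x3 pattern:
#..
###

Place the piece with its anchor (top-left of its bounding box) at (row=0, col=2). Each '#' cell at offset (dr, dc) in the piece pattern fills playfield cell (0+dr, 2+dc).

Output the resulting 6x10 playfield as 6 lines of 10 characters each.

Answer: ..#.......
.#####....
....#.....
.........#
...##..###
....##..##

Derivation:
Fill (0+0,2+0) = (0,2)
Fill (0+1,2+0) = (1,2)
Fill (0+1,2+1) = (1,3)
Fill (0+1,2+2) = (1,4)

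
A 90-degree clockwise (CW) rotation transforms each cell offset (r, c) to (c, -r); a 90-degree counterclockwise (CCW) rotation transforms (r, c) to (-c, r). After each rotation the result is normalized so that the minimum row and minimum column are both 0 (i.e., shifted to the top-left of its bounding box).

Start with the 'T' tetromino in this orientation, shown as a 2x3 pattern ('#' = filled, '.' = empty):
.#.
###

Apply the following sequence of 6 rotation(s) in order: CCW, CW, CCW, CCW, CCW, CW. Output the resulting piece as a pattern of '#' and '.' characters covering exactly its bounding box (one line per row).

Start:
.#.
###
After rotation 1 (CCW):
.#
##
.#
After rotation 2 (CW):
.#.
###
After rotation 3 (CCW):
.#
##
.#
After rotation 4 (CCW):
###
.#.
After rotation 5 (CCW):
#.
##
#.
After rotation 6 (CW):
###
.#.

Answer: ###
.#.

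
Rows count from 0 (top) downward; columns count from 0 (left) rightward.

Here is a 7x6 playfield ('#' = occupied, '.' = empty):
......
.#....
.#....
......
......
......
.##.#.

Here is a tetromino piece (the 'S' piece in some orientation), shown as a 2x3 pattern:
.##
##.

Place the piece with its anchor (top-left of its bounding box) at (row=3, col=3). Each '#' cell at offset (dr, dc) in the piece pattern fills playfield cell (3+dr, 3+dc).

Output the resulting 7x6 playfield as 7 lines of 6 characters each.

Fill (3+0,3+1) = (3,4)
Fill (3+0,3+2) = (3,5)
Fill (3+1,3+0) = (4,3)
Fill (3+1,3+1) = (4,4)

Answer: ......
.#....
.#....
....##
...##.
......
.##.#.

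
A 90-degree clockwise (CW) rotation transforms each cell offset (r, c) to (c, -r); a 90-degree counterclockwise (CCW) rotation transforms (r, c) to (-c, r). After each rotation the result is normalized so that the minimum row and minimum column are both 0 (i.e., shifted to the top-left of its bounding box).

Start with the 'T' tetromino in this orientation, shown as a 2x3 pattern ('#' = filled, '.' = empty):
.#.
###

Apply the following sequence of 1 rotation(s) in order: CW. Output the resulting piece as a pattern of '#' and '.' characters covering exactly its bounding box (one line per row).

Answer: #.
##
#.

Derivation:
Start:
.#.
###
After rotation 1 (CW):
#.
##
#.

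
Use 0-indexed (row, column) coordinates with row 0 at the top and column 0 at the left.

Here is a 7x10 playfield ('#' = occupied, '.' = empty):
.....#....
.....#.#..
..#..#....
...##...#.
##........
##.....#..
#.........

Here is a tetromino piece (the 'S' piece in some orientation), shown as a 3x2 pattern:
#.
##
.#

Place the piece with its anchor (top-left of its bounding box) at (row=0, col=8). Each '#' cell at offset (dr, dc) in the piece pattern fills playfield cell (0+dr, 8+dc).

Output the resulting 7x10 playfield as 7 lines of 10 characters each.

Fill (0+0,8+0) = (0,8)
Fill (0+1,8+0) = (1,8)
Fill (0+1,8+1) = (1,9)
Fill (0+2,8+1) = (2,9)

Answer: .....#..#.
.....#.###
..#..#...#
...##...#.
##........
##.....#..
#.........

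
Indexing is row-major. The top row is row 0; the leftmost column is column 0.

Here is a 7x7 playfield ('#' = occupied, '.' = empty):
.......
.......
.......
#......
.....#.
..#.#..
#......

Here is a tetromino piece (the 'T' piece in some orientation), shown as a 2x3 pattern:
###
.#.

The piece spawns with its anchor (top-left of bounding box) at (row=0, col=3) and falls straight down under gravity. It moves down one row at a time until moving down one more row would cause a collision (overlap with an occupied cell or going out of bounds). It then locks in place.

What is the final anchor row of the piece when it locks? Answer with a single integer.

Answer: 3

Derivation:
Spawn at (row=0, col=3). Try each row:
  row 0: fits
  row 1: fits
  row 2: fits
  row 3: fits
  row 4: blocked -> lock at row 3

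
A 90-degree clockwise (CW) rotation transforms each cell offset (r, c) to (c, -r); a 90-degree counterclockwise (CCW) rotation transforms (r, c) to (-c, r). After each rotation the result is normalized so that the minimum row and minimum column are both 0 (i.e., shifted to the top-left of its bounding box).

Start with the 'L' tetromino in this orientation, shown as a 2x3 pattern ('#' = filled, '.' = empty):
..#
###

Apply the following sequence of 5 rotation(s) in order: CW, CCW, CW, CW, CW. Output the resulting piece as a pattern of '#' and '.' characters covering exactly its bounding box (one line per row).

Start:
..#
###
After rotation 1 (CW):
#.
#.
##
After rotation 2 (CCW):
..#
###
After rotation 3 (CW):
#.
#.
##
After rotation 4 (CW):
###
#..
After rotation 5 (CW):
##
.#
.#

Answer: ##
.#
.#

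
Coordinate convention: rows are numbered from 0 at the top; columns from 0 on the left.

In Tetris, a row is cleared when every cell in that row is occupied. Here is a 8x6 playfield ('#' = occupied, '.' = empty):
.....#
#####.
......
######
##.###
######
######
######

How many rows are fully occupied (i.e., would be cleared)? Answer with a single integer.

Check each row:
  row 0: 5 empty cells -> not full
  row 1: 1 empty cell -> not full
  row 2: 6 empty cells -> not full
  row 3: 0 empty cells -> FULL (clear)
  row 4: 1 empty cell -> not full
  row 5: 0 empty cells -> FULL (clear)
  row 6: 0 empty cells -> FULL (clear)
  row 7: 0 empty cells -> FULL (clear)
Total rows cleared: 4

Answer: 4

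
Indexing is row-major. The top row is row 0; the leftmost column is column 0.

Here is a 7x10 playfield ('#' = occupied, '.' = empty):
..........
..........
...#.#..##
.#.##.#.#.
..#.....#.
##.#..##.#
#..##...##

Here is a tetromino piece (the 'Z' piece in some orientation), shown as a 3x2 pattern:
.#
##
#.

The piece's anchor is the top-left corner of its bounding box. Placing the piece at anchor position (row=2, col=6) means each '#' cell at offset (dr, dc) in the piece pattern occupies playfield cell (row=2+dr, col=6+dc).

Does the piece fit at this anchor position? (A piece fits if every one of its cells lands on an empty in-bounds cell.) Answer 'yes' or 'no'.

Answer: no

Derivation:
Check each piece cell at anchor (2, 6):
  offset (0,1) -> (2,7): empty -> OK
  offset (1,0) -> (3,6): occupied ('#') -> FAIL
  offset (1,1) -> (3,7): empty -> OK
  offset (2,0) -> (4,6): empty -> OK
All cells valid: no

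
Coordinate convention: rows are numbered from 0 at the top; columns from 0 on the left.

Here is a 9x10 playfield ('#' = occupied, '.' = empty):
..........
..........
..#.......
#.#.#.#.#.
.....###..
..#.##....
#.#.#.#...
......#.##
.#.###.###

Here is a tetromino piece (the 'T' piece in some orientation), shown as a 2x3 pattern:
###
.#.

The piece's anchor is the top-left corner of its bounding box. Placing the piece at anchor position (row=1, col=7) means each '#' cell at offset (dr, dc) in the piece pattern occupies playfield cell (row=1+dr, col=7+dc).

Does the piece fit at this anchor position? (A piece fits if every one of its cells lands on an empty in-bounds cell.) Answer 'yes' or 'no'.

Answer: yes

Derivation:
Check each piece cell at anchor (1, 7):
  offset (0,0) -> (1,7): empty -> OK
  offset (0,1) -> (1,8): empty -> OK
  offset (0,2) -> (1,9): empty -> OK
  offset (1,1) -> (2,8): empty -> OK
All cells valid: yes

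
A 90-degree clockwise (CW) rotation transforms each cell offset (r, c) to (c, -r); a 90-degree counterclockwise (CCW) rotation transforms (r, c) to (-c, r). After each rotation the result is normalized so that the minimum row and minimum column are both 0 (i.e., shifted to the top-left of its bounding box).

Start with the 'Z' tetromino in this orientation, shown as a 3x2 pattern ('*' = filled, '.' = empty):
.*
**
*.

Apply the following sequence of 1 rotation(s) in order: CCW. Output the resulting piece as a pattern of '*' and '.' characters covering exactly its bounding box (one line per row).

Start:
.*
**
*.
After rotation 1 (CCW):
**.
.**

Answer: **.
.**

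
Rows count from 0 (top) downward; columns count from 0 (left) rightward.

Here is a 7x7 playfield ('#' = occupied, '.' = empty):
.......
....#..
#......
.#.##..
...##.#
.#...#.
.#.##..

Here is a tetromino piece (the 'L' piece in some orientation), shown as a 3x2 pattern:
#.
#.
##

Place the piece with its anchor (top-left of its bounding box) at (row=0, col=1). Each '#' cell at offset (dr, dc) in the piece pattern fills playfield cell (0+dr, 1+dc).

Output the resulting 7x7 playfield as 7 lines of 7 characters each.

Fill (0+0,1+0) = (0,1)
Fill (0+1,1+0) = (1,1)
Fill (0+2,1+0) = (2,1)
Fill (0+2,1+1) = (2,2)

Answer: .#.....
.#..#..
###....
.#.##..
...##.#
.#...#.
.#.##..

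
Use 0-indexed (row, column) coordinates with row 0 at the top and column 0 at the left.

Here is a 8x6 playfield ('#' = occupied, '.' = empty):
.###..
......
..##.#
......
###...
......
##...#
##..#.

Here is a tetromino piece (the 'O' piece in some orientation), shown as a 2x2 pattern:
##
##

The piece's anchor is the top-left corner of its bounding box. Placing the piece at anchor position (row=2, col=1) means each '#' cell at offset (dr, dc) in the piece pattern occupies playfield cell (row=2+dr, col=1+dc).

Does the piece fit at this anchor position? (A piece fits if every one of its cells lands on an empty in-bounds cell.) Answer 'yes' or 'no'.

Check each piece cell at anchor (2, 1):
  offset (0,0) -> (2,1): empty -> OK
  offset (0,1) -> (2,2): occupied ('#') -> FAIL
  offset (1,0) -> (3,1): empty -> OK
  offset (1,1) -> (3,2): empty -> OK
All cells valid: no

Answer: no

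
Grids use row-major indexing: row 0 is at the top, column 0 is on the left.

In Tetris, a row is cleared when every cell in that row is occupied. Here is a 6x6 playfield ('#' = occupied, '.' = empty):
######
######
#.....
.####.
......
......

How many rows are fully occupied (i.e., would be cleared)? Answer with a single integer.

Check each row:
  row 0: 0 empty cells -> FULL (clear)
  row 1: 0 empty cells -> FULL (clear)
  row 2: 5 empty cells -> not full
  row 3: 2 empty cells -> not full
  row 4: 6 empty cells -> not full
  row 5: 6 empty cells -> not full
Total rows cleared: 2

Answer: 2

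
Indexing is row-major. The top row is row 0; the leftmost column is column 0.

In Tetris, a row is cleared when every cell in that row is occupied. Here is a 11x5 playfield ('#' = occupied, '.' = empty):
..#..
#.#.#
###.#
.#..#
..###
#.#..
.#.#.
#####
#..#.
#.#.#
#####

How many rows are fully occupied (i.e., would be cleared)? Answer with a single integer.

Check each row:
  row 0: 4 empty cells -> not full
  row 1: 2 empty cells -> not full
  row 2: 1 empty cell -> not full
  row 3: 3 empty cells -> not full
  row 4: 2 empty cells -> not full
  row 5: 3 empty cells -> not full
  row 6: 3 empty cells -> not full
  row 7: 0 empty cells -> FULL (clear)
  row 8: 3 empty cells -> not full
  row 9: 2 empty cells -> not full
  row 10: 0 empty cells -> FULL (clear)
Total rows cleared: 2

Answer: 2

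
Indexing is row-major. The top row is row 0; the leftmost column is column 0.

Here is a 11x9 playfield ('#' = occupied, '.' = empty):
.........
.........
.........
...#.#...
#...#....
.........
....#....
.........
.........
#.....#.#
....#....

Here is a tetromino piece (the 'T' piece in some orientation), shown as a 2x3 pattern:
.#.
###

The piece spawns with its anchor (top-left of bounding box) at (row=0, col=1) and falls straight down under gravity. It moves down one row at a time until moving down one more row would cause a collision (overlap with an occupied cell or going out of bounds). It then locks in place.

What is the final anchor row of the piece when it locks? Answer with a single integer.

Spawn at (row=0, col=1). Try each row:
  row 0: fits
  row 1: fits
  row 2: blocked -> lock at row 1

Answer: 1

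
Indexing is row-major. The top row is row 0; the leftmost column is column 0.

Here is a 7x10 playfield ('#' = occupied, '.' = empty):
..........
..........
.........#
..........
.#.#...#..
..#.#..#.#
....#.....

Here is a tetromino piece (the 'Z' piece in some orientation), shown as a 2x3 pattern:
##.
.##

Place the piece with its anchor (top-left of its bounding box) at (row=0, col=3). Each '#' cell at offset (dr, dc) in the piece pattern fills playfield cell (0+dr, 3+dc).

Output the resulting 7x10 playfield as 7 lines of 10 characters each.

Fill (0+0,3+0) = (0,3)
Fill (0+0,3+1) = (0,4)
Fill (0+1,3+1) = (1,4)
Fill (0+1,3+2) = (1,5)

Answer: ...##.....
....##....
.........#
..........
.#.#...#..
..#.#..#.#
....#.....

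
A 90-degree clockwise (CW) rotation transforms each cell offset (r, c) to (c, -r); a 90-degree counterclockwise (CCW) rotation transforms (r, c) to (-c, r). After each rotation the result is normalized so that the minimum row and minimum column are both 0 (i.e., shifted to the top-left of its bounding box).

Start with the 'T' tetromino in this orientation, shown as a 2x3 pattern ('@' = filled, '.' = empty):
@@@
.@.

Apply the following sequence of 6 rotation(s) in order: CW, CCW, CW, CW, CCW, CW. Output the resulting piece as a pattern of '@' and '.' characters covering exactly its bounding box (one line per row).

Start:
@@@
.@.
After rotation 1 (CW):
.@
@@
.@
After rotation 2 (CCW):
@@@
.@.
After rotation 3 (CW):
.@
@@
.@
After rotation 4 (CW):
.@.
@@@
After rotation 5 (CCW):
.@
@@
.@
After rotation 6 (CW):
.@.
@@@

Answer: .@.
@@@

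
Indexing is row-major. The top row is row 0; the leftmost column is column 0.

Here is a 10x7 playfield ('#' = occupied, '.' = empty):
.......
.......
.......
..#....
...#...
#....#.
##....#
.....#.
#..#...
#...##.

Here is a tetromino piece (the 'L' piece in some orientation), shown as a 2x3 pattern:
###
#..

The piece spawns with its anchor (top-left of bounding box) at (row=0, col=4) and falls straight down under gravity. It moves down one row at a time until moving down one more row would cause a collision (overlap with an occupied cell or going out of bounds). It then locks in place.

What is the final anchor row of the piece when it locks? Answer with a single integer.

Answer: 4

Derivation:
Spawn at (row=0, col=4). Try each row:
  row 0: fits
  row 1: fits
  row 2: fits
  row 3: fits
  row 4: fits
  row 5: blocked -> lock at row 4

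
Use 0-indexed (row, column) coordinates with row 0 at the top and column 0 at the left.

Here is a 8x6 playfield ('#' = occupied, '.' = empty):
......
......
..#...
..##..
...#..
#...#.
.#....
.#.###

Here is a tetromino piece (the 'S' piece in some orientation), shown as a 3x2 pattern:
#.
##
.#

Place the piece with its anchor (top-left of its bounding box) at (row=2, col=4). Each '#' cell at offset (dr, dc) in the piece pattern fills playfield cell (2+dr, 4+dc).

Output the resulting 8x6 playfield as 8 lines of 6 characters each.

Answer: ......
......
..#.#.
..####
...#.#
#...#.
.#....
.#.###

Derivation:
Fill (2+0,4+0) = (2,4)
Fill (2+1,4+0) = (3,4)
Fill (2+1,4+1) = (3,5)
Fill (2+2,4+1) = (4,5)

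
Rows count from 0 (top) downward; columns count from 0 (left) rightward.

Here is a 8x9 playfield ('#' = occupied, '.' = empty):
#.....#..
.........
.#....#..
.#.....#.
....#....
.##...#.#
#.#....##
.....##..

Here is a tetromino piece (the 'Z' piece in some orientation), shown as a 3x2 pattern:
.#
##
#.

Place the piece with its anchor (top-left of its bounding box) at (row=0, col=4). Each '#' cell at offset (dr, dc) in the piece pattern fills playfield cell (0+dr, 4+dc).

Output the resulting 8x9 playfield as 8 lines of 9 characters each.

Fill (0+0,4+1) = (0,5)
Fill (0+1,4+0) = (1,4)
Fill (0+1,4+1) = (1,5)
Fill (0+2,4+0) = (2,4)

Answer: #....##..
....##...
.#..#.#..
.#.....#.
....#....
.##...#.#
#.#....##
.....##..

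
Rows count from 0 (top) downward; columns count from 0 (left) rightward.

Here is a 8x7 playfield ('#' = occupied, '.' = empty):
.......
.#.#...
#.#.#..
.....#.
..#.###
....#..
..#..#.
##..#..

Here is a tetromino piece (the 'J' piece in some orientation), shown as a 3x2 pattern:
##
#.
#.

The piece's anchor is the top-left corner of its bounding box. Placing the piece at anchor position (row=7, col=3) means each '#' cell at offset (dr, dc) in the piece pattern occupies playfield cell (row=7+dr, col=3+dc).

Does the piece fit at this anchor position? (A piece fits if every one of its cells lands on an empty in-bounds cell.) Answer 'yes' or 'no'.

Check each piece cell at anchor (7, 3):
  offset (0,0) -> (7,3): empty -> OK
  offset (0,1) -> (7,4): occupied ('#') -> FAIL
  offset (1,0) -> (8,3): out of bounds -> FAIL
  offset (2,0) -> (9,3): out of bounds -> FAIL
All cells valid: no

Answer: no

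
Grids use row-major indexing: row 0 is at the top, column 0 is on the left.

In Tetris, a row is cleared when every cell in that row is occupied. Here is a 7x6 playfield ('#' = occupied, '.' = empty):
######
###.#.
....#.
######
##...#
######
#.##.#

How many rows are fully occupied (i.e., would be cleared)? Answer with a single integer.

Answer: 3

Derivation:
Check each row:
  row 0: 0 empty cells -> FULL (clear)
  row 1: 2 empty cells -> not full
  row 2: 5 empty cells -> not full
  row 3: 0 empty cells -> FULL (clear)
  row 4: 3 empty cells -> not full
  row 5: 0 empty cells -> FULL (clear)
  row 6: 2 empty cells -> not full
Total rows cleared: 3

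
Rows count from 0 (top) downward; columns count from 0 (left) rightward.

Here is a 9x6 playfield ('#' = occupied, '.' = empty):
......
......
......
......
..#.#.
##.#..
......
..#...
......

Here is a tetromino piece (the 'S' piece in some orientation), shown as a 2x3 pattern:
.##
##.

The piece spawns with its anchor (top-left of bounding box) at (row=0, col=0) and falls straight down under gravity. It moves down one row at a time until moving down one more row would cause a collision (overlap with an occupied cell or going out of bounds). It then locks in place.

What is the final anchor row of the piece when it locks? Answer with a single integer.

Spawn at (row=0, col=0). Try each row:
  row 0: fits
  row 1: fits
  row 2: fits
  row 3: fits
  row 4: blocked -> lock at row 3

Answer: 3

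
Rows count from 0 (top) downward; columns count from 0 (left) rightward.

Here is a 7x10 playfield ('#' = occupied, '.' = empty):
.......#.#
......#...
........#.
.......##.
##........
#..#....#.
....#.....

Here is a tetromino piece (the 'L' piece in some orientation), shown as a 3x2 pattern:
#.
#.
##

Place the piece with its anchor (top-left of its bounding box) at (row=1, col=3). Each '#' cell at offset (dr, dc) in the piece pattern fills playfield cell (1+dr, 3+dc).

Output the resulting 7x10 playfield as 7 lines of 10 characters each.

Answer: .......#.#
...#..#...
...#....#.
...##..##.
##........
#..#....#.
....#.....

Derivation:
Fill (1+0,3+0) = (1,3)
Fill (1+1,3+0) = (2,3)
Fill (1+2,3+0) = (3,3)
Fill (1+2,3+1) = (3,4)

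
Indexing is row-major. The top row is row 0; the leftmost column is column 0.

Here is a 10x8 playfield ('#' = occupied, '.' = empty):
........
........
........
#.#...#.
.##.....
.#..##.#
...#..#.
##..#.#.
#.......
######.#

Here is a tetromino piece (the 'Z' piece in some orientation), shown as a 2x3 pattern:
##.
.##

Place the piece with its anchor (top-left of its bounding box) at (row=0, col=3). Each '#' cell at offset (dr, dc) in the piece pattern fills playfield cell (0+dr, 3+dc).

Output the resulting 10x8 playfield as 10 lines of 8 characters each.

Answer: ...##...
....##..
........
#.#...#.
.##.....
.#..##.#
...#..#.
##..#.#.
#.......
######.#

Derivation:
Fill (0+0,3+0) = (0,3)
Fill (0+0,3+1) = (0,4)
Fill (0+1,3+1) = (1,4)
Fill (0+1,3+2) = (1,5)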